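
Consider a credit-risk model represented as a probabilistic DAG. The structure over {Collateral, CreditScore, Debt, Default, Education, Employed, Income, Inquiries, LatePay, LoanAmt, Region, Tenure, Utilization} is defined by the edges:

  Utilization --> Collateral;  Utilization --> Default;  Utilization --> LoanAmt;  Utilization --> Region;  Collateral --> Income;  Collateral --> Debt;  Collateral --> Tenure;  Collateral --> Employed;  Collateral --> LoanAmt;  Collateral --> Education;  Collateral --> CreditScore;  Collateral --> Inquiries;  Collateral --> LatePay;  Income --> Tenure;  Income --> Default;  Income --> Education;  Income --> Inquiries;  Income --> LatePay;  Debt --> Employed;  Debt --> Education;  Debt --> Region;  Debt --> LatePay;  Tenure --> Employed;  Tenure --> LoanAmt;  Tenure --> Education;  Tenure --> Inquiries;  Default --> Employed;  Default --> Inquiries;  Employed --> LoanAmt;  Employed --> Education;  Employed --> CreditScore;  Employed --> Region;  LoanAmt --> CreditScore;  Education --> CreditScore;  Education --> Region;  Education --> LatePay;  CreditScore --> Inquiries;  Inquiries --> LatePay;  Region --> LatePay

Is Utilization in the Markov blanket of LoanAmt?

Utilization is a parent of LoanAmt.
So Utilization ∈ MB(LoanAmt).

Yes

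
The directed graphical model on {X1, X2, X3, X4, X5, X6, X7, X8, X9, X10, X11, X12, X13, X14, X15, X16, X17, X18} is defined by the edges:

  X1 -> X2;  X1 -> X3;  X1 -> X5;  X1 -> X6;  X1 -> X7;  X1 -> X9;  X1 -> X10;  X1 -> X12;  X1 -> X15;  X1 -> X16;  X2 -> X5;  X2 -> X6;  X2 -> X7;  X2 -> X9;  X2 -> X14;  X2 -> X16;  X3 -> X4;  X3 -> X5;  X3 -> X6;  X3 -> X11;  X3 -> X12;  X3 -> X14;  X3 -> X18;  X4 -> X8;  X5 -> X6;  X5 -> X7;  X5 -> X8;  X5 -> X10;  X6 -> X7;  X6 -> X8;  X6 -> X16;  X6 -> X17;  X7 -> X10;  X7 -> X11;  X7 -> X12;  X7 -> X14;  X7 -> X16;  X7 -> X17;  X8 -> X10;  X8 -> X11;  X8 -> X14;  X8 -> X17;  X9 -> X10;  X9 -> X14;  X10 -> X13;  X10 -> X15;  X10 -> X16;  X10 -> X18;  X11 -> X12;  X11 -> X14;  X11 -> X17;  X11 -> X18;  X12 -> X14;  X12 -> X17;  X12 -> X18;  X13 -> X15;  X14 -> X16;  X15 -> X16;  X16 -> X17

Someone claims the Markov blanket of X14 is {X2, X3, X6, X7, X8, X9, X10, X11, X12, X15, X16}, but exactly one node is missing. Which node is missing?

X1

X14 has parents X2, X3, X7, X8, X9, X11, X12.
Children of X14: X16.
Other parents of X14's children:
  X16's other parents are X1, X2, X6, X7, X10, X15.
MB(X14) = {X1, X2, X3, X6, X7, X8, X9, X10, X11, X12, X15, X16}.
Comparing with the claimed set, X1 is missing.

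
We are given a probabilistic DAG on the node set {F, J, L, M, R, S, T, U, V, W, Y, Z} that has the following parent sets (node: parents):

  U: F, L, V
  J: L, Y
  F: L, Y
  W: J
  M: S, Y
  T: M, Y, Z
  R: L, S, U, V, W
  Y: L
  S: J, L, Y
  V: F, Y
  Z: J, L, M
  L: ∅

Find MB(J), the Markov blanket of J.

{L, M, S, W, Y, Z}

Recall MB(v) = parents ∪ children ∪ spouses, where spouses are the other parents of v's children.
Pa(J) = {L, Y}.
Ch(J) = {S, W, Z}.
Parents of each child, excluding J:
  W: no additional parents.
  S's other parents are L, Y.
  parents(Z) \ {J} = {L, M}.
MB(J) = {L, M, S, W, Y, Z}.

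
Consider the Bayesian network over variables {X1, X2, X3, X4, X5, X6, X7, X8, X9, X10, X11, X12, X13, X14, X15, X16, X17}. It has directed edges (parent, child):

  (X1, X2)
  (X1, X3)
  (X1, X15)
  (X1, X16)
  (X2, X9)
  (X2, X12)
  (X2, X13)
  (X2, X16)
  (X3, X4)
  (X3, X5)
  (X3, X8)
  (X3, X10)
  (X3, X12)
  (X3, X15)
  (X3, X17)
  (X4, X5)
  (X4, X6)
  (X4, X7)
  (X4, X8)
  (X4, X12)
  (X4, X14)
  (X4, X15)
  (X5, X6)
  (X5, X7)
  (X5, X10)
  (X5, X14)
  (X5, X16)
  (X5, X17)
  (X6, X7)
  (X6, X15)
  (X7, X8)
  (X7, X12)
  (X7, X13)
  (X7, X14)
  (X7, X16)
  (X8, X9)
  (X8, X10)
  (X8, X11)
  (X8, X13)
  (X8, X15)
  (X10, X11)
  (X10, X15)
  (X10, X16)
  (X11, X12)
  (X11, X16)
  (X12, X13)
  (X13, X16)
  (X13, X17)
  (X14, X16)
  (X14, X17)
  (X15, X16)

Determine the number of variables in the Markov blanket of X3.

Recall MB(v) = parents ∪ children ∪ spouses, where spouses are the other parents of v's children.
Children of X3: X4, X5, X8, X10, X12, X15, X17.
X3's parents: X1.
Other parents of X3's children:
  X4: —
  X5: X4
  X8: X4, X7
  X10: X5, X8
  X12: X2, X4, X7, X11
  X15: X1, X4, X6, X8, X10
  X17: X5, X13, X14
MB(X3) = {X1, X2, X4, X5, X6, X7, X8, X10, X11, X12, X13, X14, X15, X17}, which has 14 nodes.

14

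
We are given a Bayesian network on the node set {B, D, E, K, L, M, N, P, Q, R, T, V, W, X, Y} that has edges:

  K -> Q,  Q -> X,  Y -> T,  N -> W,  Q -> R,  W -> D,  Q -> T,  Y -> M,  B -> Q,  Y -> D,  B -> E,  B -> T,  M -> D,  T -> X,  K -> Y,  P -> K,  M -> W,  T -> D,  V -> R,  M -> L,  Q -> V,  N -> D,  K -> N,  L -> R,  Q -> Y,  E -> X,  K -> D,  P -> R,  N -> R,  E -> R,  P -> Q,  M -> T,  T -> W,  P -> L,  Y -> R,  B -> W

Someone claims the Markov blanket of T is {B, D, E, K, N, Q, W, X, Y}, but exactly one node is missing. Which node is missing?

By definition, MB(T) is built from T's parents, T's children, and the co-parents of T.
T has parents B, M, Q, Y.
Children of T: D, W, X.
Co-parents of T (other parents of its children):
  W: B, M, N
  X: E, Q
  D: K, M, N, W, Y
MB(T) = {B, D, E, K, M, N, Q, W, X, Y}.
Comparing with the claimed set, M is missing.

M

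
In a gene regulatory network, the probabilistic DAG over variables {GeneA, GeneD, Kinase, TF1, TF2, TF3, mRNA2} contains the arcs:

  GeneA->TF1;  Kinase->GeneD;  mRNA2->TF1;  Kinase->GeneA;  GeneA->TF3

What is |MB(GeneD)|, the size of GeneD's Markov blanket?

1

Pa(GeneD) = {Kinase}.
Children of GeneD: none.
With no children, GeneD has no spouses; the co-parent set is empty.
MB(GeneD) = {Kinase}, which has 1 node.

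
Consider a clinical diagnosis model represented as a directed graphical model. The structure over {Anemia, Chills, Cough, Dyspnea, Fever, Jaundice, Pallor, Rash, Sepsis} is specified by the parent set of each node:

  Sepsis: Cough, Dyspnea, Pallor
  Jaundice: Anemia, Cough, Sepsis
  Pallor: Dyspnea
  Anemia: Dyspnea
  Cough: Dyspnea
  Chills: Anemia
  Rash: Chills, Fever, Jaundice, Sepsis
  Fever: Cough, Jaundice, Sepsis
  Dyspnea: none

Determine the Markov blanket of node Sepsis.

{Anemia, Chills, Cough, Dyspnea, Fever, Jaundice, Pallor, Rash}

Recall MB(v) = parents ∪ children ∪ spouses, where spouses are the other parents of v's children.
Sepsis has children Fever, Jaundice, Rash.
Sepsis has parents Cough, Dyspnea, Pallor.
Parents of each child, excluding Sepsis:
  Jaundice's other parents are Anemia, Cough.
  Fever's other parents are Cough, Jaundice.
  Rash's other parents are Chills, Fever, Jaundice.
Taking the union gives {Anemia, Chills, Cough, Dyspnea, Fever, Jaundice, Pallor, Rash}.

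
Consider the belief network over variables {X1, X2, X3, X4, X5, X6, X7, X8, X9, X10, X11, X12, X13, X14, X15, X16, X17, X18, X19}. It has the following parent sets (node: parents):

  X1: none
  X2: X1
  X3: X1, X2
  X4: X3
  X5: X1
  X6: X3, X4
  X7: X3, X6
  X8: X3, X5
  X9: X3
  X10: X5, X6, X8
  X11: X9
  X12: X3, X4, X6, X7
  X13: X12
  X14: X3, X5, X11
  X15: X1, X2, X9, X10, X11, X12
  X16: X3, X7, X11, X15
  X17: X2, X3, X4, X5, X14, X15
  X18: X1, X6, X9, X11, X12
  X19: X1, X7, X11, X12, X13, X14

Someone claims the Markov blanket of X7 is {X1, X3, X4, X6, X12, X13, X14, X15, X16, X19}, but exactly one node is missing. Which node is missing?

X11

Children of X7: X12, X16, X19.
X7's parents: X3, X6.
Co-parents of X7 (other parents of its children):
  X12's other parents are X3, X4, X6.
  X16's other parents are X3, X11, X15.
  parents(X19) \ {X7} = {X1, X11, X12, X13, X14}.
MB(X7) = {X1, X3, X4, X6, X11, X12, X13, X14, X15, X16, X19}.
Comparing with the claimed set, X11 is missing.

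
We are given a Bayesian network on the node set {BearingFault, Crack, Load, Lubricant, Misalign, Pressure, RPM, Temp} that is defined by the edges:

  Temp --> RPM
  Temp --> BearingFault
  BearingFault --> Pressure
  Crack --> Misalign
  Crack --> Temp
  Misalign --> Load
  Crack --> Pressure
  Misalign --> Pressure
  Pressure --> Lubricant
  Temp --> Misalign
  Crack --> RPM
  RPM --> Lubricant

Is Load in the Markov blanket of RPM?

No

The Markov blanket of a node is its parents, its children, and the other parents of its children.
Pa(RPM) = {Crack, Temp}.
Children of RPM: Lubricant.
Co-parents of RPM (other parents of its children):
  Lubricant's other parent is Pressure.
MB(RPM) = {Crack, Lubricant, Pressure, Temp}; Load is not in this set.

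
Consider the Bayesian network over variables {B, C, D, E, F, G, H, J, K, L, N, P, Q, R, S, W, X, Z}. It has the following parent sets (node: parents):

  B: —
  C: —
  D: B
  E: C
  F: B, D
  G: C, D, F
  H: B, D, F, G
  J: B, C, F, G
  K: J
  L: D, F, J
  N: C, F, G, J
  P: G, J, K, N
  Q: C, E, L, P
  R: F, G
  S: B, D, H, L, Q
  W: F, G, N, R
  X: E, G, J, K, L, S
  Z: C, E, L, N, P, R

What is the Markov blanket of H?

Parents of H: B, D, F, G.
Children of H: S.
For each child, the remaining parents (spouses of H):
  S: B, D, L, Q
Union: {B, D, F, G} ∪ {S} ∪ {B, D, L, Q} = {B, D, F, G, L, Q, S}.

{B, D, F, G, L, Q, S}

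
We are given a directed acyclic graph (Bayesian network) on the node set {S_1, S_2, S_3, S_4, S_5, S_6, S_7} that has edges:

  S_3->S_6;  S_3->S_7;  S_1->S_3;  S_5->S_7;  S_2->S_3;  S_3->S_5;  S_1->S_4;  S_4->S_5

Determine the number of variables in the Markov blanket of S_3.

A node's Markov blanket = Pa ∪ Ch ∪ (parents of Ch other than the node itself).
Parents of S_3: S_1, S_2.
S_3's children: S_5, S_6, S_7.
Other parents of S_3's children:
  S_5 also has parent S_4.
  S_6: no additional parents.
  S_7 also has parent S_5.
MB(S_3) = {S_1, S_2, S_4, S_5, S_6, S_7}, which has 6 nodes.

6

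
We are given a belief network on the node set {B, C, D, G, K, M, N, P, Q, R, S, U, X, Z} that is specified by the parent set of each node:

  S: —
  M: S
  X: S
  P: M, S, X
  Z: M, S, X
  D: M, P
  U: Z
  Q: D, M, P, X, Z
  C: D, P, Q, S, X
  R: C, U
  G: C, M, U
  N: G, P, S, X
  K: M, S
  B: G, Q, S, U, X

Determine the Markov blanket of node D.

{C, M, P, Q, S, X, Z}

By definition, MB(D) is built from D's parents, D's children, and the co-parents of D.
D has children C, Q.
D's parents: M, P.
Parents of each child, excluding D:
  Q: M, P, X, Z
  C: P, Q, S, X
Taking the union gives {C, M, P, Q, S, X, Z}.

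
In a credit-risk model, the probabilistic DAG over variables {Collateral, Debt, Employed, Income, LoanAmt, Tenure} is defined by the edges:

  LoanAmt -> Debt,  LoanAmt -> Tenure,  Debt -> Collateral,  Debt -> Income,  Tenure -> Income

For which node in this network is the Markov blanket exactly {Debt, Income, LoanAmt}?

Tenure

The target node must have every member of {Debt, Income, LoanAmt} as a parent, child, or co-parent, and no others.
Parents of Tenure: LoanAmt; children: Income; co-parents: Debt.
These exactly cover the given set, so the node is Tenure.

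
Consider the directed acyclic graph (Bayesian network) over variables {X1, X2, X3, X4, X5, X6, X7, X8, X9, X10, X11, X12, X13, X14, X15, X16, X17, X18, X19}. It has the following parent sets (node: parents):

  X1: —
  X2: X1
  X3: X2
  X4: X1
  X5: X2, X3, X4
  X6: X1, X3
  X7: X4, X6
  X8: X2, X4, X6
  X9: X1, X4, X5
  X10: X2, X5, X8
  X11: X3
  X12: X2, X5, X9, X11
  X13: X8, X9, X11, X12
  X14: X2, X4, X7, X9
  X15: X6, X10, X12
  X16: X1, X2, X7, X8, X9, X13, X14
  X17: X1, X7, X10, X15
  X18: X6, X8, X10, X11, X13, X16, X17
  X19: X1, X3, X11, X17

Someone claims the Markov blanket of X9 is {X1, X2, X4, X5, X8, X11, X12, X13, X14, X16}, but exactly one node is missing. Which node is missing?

X7

A node's Markov blanket = Pa ∪ Ch ∪ (parents of Ch other than the node itself).
X9's parents: X1, X4, X5.
Ch(X9) = {X12, X13, X14, X16}.
Parents of each child, excluding X9:
  parents(X12) \ {X9} = {X2, X5, X11}.
  X13's other parents are X8, X11, X12.
  parents(X14) \ {X9} = {X2, X4, X7}.
  X16 also has parents X1, X2, X7, X8, X13, X14.
MB(X9) = {X1, X2, X4, X5, X7, X8, X11, X12, X13, X14, X16}.
Comparing with the claimed set, X7 is missing.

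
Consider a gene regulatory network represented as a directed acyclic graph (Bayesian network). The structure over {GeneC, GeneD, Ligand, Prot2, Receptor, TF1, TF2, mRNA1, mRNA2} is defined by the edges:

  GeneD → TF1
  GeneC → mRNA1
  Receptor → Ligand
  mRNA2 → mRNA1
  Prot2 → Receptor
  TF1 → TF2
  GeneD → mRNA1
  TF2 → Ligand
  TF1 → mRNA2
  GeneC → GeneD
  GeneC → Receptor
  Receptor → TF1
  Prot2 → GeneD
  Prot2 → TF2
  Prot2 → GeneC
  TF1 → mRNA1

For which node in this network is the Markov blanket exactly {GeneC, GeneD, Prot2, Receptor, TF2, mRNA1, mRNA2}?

TF1

The target node must have every member of {GeneC, GeneD, Prot2, Receptor, TF2, mRNA1, mRNA2} as a parent, child, or co-parent, and no others.
Parents of TF1: GeneD, Receptor; children: TF2, mRNA1, mRNA2; co-parents: GeneC, GeneD, Prot2, mRNA2.
These exactly cover the given set, so the node is TF1.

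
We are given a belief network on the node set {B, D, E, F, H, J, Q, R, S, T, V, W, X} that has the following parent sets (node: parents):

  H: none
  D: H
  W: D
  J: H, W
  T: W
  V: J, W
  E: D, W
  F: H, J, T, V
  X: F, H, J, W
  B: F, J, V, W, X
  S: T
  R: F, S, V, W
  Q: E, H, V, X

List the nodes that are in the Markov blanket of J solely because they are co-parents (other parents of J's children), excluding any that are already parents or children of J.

Children of J: B, F, V, X.
  V's other parent is W.
  parents(F) \ {J} = {H, T, V}.
  X also has parents F, H, W.
  B's other parents are F, V, W, X.
Excluding nodes already adjacent to J (B, F, H, V, W, X), the co-parent-only contribution is {T}.

{T}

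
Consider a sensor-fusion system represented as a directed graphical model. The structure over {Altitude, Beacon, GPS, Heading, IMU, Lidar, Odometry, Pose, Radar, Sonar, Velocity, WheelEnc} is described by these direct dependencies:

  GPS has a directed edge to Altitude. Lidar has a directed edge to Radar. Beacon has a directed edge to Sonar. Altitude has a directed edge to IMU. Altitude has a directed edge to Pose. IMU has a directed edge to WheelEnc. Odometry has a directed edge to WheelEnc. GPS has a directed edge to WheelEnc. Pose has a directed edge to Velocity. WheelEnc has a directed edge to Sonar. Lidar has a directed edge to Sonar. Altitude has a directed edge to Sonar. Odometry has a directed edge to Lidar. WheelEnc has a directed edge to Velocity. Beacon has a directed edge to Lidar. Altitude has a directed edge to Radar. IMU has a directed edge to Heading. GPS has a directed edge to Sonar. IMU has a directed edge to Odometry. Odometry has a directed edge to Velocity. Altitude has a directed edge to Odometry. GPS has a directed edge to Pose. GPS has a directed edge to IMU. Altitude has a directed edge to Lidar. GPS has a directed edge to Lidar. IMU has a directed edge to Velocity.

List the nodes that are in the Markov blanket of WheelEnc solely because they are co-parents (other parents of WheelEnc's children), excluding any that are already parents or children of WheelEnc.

Children of WheelEnc: Sonar, Velocity.
  Sonar also has parents Altitude, Beacon, GPS, Lidar.
  Velocity also has parents IMU, Odometry, Pose.
Excluding nodes already adjacent to WheelEnc (GPS, IMU, Odometry, Sonar, Velocity), the co-parent-only contribution is {Altitude, Beacon, Lidar, Pose}.

{Altitude, Beacon, Lidar, Pose}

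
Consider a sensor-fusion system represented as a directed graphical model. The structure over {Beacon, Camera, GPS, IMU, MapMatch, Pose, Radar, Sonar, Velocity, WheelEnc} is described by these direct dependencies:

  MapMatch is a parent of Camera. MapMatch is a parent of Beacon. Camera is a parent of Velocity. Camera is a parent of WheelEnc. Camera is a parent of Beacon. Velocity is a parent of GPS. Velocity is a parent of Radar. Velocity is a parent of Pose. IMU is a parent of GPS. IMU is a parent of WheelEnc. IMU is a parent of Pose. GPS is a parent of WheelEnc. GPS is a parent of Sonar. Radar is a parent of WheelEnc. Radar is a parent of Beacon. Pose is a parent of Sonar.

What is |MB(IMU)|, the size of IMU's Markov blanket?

6

A node's Markov blanket = Pa ∪ Ch ∪ (parents of Ch other than the node itself).
Pa(IMU) = {}.
Ch(IMU) = {GPS, Pose, WheelEnc}.
Co-parents of IMU (other parents of its children):
  GPS also has parent Velocity.
  parents(WheelEnc) \ {IMU} = {Camera, GPS, Radar}.
  parents(Pose) \ {IMU} = {Velocity}.
MB(IMU) = {Camera, GPS, Pose, Radar, Velocity, WheelEnc}, which has 6 nodes.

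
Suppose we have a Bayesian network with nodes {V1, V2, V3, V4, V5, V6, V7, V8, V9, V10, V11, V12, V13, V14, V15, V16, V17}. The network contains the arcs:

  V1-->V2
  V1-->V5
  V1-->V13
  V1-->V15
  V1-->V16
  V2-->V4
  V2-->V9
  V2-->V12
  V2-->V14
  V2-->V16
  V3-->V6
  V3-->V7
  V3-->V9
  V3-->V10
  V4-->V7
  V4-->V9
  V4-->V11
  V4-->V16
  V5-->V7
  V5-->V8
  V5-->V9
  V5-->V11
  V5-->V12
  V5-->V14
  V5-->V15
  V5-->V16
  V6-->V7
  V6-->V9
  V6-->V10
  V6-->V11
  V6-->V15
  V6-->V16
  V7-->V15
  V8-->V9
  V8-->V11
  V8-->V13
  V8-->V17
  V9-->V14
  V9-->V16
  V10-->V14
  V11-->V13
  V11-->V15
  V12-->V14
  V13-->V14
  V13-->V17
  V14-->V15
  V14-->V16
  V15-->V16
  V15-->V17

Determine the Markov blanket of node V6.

{V1, V2, V3, V4, V5, V7, V8, V9, V10, V11, V14, V15, V16}

Recall MB(v) = parents ∪ children ∪ spouses, where spouses are the other parents of v's children.
Pa(V6) = {V3}.
Ch(V6) = {V7, V9, V10, V11, V15, V16}.
Co-parents of V6 (other parents of its children):
  V7's other parents are V3, V4, V5.
  V9 also has parents V2, V3, V4, V5, V8.
  V10's other parent is V3.
  V11 also has parents V4, V5, V8.
  parents(V15) \ {V6} = {V1, V5, V7, V11, V14}.
  parents(V16) \ {V6} = {V1, V2, V4, V5, V9, V14, V15}.
Union: {V3} ∪ {V7, V9, V10, V11, V15, V16} ∪ {V1, V2, V3, V4, V5, V7, V8, V9, V11, V14, V15} = {V1, V2, V3, V4, V5, V7, V8, V9, V10, V11, V14, V15, V16}.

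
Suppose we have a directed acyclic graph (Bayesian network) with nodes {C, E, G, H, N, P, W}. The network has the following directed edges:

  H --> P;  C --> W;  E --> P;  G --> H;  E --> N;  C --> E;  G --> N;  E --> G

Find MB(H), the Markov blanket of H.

{E, G, P}

A node's Markov blanket = Pa ∪ Ch ∪ (parents of Ch other than the node itself).
Pa(H) = {G}.
Ch(H) = {P}.
Other parents of H's children:
  P: E
Union: {G} ∪ {P} ∪ {E} = {E, G, P}.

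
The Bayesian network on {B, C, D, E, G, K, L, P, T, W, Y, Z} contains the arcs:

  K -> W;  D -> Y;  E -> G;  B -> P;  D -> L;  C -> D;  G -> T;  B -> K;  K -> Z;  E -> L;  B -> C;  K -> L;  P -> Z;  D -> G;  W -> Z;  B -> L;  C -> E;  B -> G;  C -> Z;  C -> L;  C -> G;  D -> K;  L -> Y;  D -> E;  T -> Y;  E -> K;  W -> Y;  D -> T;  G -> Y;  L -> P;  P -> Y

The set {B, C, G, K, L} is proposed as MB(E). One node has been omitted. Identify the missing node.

Pa(E) = {C, D}.
E's children: G, K, L.
For each child, the remaining parents (spouses of E):
  G's other parents are B, C, D.
  K also has parents B, D.
  L also has parents B, C, D, K.
MB(E) = {B, C, D, G, K, L}.
Comparing with the claimed set, D is missing.

D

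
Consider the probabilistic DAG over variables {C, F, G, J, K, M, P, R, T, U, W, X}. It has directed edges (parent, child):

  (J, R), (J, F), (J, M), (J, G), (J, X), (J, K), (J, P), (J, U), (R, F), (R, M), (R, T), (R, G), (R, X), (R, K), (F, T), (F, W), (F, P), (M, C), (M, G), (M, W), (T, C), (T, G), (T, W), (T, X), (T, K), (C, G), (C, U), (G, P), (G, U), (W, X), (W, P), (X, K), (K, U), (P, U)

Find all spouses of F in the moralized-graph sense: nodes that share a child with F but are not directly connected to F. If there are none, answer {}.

{G, M}

Children of F: P, T, W.
  T: R
  W: M, T
  P: G, J, W
Excluding nodes already adjacent to F (J, P, R, T, W), the co-parent-only contribution is {G, M}.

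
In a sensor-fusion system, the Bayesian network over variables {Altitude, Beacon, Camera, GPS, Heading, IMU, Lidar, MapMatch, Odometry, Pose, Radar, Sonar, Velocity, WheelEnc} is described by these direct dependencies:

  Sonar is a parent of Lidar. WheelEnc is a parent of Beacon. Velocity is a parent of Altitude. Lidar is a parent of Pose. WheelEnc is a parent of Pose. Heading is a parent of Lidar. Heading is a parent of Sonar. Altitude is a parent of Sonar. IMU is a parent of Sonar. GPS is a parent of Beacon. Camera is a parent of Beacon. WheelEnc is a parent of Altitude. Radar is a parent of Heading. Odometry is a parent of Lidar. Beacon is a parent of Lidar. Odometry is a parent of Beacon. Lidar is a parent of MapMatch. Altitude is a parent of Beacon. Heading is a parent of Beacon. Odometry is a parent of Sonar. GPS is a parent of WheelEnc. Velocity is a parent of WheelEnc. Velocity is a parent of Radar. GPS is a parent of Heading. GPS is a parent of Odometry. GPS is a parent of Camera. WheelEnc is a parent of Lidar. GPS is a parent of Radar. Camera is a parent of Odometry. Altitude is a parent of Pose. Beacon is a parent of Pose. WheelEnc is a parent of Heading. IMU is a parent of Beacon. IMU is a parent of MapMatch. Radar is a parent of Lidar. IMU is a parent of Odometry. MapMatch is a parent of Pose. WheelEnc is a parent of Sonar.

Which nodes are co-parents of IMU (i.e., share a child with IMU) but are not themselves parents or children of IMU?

{Altitude, Camera, GPS, Heading, Lidar, WheelEnc}

Children of IMU: Beacon, MapMatch, Odometry, Sonar.
  Odometry also has parents Camera, GPS.
  Sonar also has parents Altitude, Heading, Odometry, WheelEnc.
  Beacon's other parents are Altitude, Camera, GPS, Heading, Odometry, WheelEnc.
  parents(MapMatch) \ {IMU} = {Lidar}.
Excluding nodes already adjacent to IMU (Beacon, MapMatch, Odometry, Sonar), the co-parent-only contribution is {Altitude, Camera, GPS, Heading, Lidar, WheelEnc}.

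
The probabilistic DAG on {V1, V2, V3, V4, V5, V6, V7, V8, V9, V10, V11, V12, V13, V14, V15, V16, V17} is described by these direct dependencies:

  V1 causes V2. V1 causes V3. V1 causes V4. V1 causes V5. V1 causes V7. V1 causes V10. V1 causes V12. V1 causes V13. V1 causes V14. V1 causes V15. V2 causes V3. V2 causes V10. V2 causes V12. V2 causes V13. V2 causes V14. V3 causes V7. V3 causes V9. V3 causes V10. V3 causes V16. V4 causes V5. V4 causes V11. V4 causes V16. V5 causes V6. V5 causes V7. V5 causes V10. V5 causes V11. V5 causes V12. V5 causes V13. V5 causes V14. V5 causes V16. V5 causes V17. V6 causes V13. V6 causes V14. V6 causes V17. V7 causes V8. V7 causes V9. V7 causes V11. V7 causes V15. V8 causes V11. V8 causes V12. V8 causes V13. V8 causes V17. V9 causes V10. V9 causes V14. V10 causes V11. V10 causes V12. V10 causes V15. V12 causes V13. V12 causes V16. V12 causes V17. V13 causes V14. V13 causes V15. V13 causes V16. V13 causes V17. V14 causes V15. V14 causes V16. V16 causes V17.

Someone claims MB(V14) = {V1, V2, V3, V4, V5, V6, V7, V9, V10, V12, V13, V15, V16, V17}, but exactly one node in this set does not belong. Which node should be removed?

The Markov blanket of a node is its parents, its children, and the other parents of its children.
V14's children: V15, V16.
V14 has parents V1, V2, V5, V6, V9, V13.
Parents of each child, excluding V14:
  V15 also has parents V1, V7, V10, V13.
  V16 also has parents V3, V4, V5, V12, V13.
MB(V14) = {V1, V2, V3, V4, V5, V6, V7, V9, V10, V12, V13, V15, V16}.
V17 is neither a parent, child, nor co-parent of V14, so it does not belong.

V17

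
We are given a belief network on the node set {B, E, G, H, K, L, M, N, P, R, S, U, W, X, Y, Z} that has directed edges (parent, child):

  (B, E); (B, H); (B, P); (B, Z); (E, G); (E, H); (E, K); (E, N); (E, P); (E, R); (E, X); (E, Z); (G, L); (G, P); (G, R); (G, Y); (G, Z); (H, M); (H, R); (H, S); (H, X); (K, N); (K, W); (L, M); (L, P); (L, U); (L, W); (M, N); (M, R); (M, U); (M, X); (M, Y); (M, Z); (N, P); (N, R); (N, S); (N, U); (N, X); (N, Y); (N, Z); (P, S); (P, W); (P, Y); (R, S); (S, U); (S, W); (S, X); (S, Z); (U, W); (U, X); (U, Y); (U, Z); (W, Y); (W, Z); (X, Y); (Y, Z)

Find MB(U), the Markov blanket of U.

Recall MB(v) = parents ∪ children ∪ spouses, where spouses are the other parents of v's children.
U has children W, X, Y, Z.
U's parents: L, M, N, S.
For each child, the remaining parents (spouses of U):
  W also has parents K, L, P, S.
  parents(X) \ {U} = {E, H, M, N, S}.
  Y's other parents are G, M, N, P, W, X.
  parents(Z) \ {U} = {B, E, G, M, N, S, W, Y}.
Taking the union gives {B, E, G, H, K, L, M, N, P, S, W, X, Y, Z}.

{B, E, G, H, K, L, M, N, P, S, W, X, Y, Z}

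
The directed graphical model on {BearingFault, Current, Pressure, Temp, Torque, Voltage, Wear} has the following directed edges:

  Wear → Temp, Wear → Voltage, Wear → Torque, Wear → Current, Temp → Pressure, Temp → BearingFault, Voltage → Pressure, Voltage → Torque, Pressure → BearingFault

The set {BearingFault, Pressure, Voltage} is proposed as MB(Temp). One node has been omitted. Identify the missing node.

Temp's parents: Wear.
Children of Temp: BearingFault, Pressure.
Other parents of Temp's children:
  Pressure's other parent is Voltage.
  BearingFault also has parent Pressure.
MB(Temp) = {BearingFault, Pressure, Voltage, Wear}.
Comparing with the claimed set, Wear is missing.

Wear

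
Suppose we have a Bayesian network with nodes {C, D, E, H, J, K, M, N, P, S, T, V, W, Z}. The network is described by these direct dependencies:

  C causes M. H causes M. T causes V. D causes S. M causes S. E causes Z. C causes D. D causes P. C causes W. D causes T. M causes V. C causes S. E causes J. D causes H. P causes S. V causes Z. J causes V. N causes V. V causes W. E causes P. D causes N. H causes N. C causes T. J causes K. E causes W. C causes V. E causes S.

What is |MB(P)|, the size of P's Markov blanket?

5

By definition, MB(P) is built from P's parents, P's children, and the co-parents of P.
P's parents: D, E.
Ch(P) = {S}.
Parents of each child, excluding P:
  S also has parents C, D, E, M.
MB(P) = {C, D, E, M, S}, which has 5 nodes.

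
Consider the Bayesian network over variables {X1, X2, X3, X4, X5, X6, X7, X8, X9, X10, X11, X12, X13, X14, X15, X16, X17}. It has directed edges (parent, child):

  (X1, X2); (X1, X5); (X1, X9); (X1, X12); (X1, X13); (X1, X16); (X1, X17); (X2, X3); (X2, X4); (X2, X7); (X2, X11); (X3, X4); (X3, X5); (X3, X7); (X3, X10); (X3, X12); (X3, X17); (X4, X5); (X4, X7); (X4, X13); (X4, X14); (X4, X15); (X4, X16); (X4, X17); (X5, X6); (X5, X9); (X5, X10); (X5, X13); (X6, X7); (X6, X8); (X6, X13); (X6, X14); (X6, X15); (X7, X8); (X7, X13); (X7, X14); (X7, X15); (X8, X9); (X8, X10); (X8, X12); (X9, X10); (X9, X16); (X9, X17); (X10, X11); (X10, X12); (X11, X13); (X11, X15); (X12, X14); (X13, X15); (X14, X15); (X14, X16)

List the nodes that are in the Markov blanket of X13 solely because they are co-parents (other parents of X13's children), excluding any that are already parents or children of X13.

{X14}

Children of X13: X15.
  X15's other parents are X4, X6, X7, X11, X14.
Excluding nodes already adjacent to X13 (X1, X4, X5, X6, X7, X11, X15), the co-parent-only contribution is {X14}.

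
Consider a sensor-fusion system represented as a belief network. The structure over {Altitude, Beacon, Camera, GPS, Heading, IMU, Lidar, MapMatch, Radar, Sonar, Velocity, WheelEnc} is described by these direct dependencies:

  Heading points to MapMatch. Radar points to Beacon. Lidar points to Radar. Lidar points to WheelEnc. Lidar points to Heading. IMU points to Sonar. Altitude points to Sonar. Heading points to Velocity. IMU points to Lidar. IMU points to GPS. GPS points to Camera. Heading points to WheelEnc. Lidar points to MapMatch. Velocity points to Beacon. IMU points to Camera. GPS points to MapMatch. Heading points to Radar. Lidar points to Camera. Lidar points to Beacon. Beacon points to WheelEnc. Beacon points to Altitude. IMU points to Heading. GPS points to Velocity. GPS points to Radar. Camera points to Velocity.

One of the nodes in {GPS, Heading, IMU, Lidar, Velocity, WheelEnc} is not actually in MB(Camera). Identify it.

WheelEnc

Camera has child Velocity.
Parents of Camera: GPS, IMU, Lidar.
Other parents of Camera's children:
  Velocity: GPS, Heading
MB(Camera) = {GPS, Heading, IMU, Lidar, Velocity}.
WheelEnc is neither a parent, child, nor co-parent of Camera, so it does not belong.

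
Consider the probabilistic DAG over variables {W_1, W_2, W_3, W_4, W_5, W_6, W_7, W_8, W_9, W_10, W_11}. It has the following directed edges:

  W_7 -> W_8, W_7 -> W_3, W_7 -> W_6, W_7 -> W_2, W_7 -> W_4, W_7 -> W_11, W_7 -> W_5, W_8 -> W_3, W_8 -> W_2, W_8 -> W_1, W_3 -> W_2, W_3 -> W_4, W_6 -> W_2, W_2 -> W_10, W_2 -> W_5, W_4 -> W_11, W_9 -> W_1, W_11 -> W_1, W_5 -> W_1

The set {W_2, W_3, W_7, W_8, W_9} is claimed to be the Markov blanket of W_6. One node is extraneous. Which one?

W_9

The Markov blanket of a node is its parents, its children, and the other parents of its children.
Pa(W_6) = {W_7}.
Children of W_6: W_2.
Other parents of W_6's children:
  W_2's other parents are W_3, W_7, W_8.
MB(W_6) = {W_2, W_3, W_7, W_8}.
W_9 is neither a parent, child, nor co-parent of W_6, so it does not belong.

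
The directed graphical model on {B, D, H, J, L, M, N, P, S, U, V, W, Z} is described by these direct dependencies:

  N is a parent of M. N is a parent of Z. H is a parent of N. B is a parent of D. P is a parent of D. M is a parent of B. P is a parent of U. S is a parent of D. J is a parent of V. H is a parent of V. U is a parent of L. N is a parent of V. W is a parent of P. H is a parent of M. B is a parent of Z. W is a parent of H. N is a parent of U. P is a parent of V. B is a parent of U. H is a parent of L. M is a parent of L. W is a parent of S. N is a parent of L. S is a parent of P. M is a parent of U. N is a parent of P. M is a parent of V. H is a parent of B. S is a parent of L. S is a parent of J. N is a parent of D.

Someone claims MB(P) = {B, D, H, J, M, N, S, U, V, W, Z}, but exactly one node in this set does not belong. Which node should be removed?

By definition, MB(P) is built from P's parents, P's children, and the co-parents of P.
P's children: D, U, V.
P's parents: N, S, W.
Parents of each child, excluding P:
  V's other parents are H, J, M, N.
  U's other parents are B, M, N.
  parents(D) \ {P} = {B, N, S}.
MB(P) = {B, D, H, J, M, N, S, U, V, W}.
Z is neither a parent, child, nor co-parent of P, so it does not belong.

Z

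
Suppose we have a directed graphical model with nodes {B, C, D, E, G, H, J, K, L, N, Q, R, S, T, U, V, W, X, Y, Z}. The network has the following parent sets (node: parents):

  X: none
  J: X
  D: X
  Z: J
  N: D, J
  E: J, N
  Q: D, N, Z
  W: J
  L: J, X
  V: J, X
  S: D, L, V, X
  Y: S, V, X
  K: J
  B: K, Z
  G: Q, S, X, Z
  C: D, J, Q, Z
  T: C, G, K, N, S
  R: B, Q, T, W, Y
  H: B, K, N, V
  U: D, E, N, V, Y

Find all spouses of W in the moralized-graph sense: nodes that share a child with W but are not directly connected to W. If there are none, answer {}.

{B, Q, T, Y}

Children of W: R.
  R also has parents B, Q, T, Y.
Excluding nodes already adjacent to W (J, R), the co-parent-only contribution is {B, Q, T, Y}.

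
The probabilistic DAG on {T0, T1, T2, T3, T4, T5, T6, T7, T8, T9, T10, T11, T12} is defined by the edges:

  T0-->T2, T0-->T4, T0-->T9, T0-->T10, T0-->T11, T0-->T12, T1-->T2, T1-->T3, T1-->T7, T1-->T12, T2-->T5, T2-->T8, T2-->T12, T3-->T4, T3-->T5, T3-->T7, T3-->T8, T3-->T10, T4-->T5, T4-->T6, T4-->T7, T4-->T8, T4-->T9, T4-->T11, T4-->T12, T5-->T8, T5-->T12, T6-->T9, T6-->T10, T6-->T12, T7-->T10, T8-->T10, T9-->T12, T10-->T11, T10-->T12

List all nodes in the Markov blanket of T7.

{T0, T1, T3, T4, T6, T8, T10}

The Markov blanket of a node is its parents, its children, and the other parents of its children.
Pa(T7) = {T1, T3, T4}.
Children of T7: T10.
Co-parents of T7 (other parents of its children):
  T10 also has parents T0, T3, T6, T8.
So the Markov blanket of T7 is {T0, T1, T3, T4, T6, T8, T10}.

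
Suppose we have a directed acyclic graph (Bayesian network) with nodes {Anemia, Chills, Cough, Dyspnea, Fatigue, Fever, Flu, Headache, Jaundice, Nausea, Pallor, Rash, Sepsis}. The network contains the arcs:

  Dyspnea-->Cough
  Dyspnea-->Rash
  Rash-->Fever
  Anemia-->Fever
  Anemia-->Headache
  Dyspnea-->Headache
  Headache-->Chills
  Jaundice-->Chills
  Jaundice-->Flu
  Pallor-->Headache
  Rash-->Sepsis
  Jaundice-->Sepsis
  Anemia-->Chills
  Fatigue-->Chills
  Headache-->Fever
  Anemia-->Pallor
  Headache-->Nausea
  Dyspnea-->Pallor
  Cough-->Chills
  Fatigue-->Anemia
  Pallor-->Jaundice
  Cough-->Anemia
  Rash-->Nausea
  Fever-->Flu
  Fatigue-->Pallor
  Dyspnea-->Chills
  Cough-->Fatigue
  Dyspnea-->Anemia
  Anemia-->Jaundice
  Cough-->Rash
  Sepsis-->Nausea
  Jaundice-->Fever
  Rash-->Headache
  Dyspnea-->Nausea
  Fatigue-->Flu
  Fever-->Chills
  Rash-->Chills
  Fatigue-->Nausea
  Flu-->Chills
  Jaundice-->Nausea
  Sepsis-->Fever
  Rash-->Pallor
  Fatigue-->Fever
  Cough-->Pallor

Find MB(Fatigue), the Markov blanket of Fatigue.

{Anemia, Chills, Cough, Dyspnea, Fever, Flu, Headache, Jaundice, Nausea, Pallor, Rash, Sepsis}

A node's Markov blanket = Pa ∪ Ch ∪ (parents of Ch other than the node itself).
Fatigue has parent Cough.
Ch(Fatigue) = {Anemia, Chills, Fever, Flu, Nausea, Pallor}.
Other parents of Fatigue's children:
  Anemia's other parents are Cough, Dyspnea.
  parents(Pallor) \ {Fatigue} = {Anemia, Cough, Dyspnea, Rash}.
  Fever also has parents Anemia, Headache, Jaundice, Rash, Sepsis.
  parents(Flu) \ {Fatigue} = {Fever, Jaundice}.
  Chills's other parents are Anemia, Cough, Dyspnea, Fever, Flu, Headache, Jaundice, Rash.
  parents(Nausea) \ {Fatigue} = {Dyspnea, Headache, Jaundice, Rash, Sepsis}.
So the Markov blanket of Fatigue is {Anemia, Chills, Cough, Dyspnea, Fever, Flu, Headache, Jaundice, Nausea, Pallor, Rash, Sepsis}.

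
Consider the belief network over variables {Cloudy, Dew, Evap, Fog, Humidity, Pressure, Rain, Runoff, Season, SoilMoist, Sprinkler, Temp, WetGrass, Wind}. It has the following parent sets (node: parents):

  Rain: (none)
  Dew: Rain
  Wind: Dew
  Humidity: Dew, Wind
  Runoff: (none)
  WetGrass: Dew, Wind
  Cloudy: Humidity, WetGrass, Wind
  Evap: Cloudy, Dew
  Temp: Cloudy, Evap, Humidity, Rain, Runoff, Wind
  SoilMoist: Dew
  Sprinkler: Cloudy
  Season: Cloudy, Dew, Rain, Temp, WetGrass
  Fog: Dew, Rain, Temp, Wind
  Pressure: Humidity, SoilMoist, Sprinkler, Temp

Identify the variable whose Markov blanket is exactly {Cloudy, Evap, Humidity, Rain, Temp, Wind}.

Runoff

The target node must have every member of {Cloudy, Evap, Humidity, Rain, Temp, Wind} as a parent, child, or co-parent, and no others.
Parents of Runoff: none; children: Temp; co-parents: Cloudy, Evap, Humidity, Rain, Wind.
These exactly cover the given set, so the node is Runoff.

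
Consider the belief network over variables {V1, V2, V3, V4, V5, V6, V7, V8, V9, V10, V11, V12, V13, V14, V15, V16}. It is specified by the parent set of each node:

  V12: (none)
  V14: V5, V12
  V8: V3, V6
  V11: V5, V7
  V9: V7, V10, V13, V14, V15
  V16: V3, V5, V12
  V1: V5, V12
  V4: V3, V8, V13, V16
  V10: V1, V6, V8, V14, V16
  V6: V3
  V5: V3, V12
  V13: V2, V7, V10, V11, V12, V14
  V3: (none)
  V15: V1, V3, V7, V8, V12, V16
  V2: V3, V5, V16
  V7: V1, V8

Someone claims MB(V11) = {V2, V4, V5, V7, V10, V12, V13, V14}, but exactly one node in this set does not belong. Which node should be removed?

V4

V11 has parents V5, V7.
V11's children: V13.
Co-parents of V11 (other parents of its children):
  V13 also has parents V2, V7, V10, V12, V14.
MB(V11) = {V2, V5, V7, V10, V12, V13, V14}.
V4 is neither a parent, child, nor co-parent of V11, so it does not belong.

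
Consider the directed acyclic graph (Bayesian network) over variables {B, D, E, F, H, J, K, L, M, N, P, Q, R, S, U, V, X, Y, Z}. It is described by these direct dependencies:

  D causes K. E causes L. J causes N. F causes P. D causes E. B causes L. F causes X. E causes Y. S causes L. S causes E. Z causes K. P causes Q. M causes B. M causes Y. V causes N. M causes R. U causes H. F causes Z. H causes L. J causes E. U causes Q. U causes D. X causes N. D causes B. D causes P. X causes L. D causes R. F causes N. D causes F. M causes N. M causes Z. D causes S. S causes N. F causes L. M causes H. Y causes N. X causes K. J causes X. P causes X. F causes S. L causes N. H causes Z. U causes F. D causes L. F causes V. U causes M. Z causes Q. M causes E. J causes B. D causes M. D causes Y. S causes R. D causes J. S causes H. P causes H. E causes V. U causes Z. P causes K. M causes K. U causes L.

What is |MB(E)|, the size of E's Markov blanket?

A node's Markov blanket = Pa ∪ Ch ∪ (parents of Ch other than the node itself).
E's parents: D, J, M, S.
Children of E: L, V, Y.
For each child, the remaining parents (spouses of E):
  Y's other parents are D, M.
  parents(V) \ {E} = {F}.
  L also has parents B, D, F, H, S, U, X.
MB(E) = {B, D, F, H, J, L, M, S, U, V, X, Y}, which has 12 nodes.

12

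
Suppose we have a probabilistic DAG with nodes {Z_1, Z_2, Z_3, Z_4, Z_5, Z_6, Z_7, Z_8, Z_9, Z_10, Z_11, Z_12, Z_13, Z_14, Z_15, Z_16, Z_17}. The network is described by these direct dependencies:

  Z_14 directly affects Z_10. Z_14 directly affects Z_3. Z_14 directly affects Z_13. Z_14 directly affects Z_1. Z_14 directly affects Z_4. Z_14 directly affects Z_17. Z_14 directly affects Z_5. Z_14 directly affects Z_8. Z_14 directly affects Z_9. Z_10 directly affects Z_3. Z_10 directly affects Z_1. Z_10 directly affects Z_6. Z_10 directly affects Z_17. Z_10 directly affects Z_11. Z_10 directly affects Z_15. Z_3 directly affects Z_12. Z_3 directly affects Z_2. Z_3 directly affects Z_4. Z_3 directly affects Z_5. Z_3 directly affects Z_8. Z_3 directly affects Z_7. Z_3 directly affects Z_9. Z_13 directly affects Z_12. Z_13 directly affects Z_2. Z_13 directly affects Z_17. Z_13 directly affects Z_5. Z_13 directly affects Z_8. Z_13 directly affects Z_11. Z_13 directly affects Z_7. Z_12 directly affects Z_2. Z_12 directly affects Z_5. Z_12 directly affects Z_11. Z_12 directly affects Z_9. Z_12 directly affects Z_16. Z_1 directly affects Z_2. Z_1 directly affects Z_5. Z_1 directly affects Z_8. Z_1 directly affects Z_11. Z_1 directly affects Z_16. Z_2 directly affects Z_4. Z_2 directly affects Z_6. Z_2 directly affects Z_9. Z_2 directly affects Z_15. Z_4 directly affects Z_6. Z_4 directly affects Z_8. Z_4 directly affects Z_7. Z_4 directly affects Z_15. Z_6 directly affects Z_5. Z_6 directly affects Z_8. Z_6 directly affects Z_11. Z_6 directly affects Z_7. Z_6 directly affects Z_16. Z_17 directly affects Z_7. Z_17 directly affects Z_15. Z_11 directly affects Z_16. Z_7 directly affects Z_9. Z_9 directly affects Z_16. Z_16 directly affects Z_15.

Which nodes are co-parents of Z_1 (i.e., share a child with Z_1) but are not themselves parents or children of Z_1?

{Z_3, Z_4, Z_6, Z_9, Z_12, Z_13}

Children of Z_1: Z_2, Z_5, Z_8, Z_11, Z_16.
  Z_2: Z_3, Z_12, Z_13
  Z_5: Z_3, Z_6, Z_12, Z_13, Z_14
  Z_8: Z_3, Z_4, Z_6, Z_13, Z_14
  Z_11: Z_6, Z_10, Z_12, Z_13
  Z_16: Z_6, Z_9, Z_11, Z_12
Excluding nodes already adjacent to Z_1 (Z_2, Z_5, Z_8, Z_10, Z_11, Z_14, Z_16), the co-parent-only contribution is {Z_3, Z_4, Z_6, Z_9, Z_12, Z_13}.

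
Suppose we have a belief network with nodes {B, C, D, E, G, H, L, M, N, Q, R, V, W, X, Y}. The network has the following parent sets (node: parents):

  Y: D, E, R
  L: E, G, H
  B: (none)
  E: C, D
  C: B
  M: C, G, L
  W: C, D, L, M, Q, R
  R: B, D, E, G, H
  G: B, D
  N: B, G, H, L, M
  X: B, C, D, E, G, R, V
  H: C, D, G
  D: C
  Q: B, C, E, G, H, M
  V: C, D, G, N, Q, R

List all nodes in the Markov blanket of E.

{B, C, D, G, H, L, M, Q, R, V, X, Y}

Parents of E: C, D.
Children of E: L, Q, R, X, Y.
For each child, the remaining parents (spouses of E):
  parents(L) \ {E} = {G, H}.
  Q also has parents B, C, G, H, M.
  parents(R) \ {E} = {B, D, G, H}.
  parents(X) \ {E} = {B, C, D, G, R, V}.
  parents(Y) \ {E} = {D, R}.
Taking the union gives {B, C, D, G, H, L, M, Q, R, V, X, Y}.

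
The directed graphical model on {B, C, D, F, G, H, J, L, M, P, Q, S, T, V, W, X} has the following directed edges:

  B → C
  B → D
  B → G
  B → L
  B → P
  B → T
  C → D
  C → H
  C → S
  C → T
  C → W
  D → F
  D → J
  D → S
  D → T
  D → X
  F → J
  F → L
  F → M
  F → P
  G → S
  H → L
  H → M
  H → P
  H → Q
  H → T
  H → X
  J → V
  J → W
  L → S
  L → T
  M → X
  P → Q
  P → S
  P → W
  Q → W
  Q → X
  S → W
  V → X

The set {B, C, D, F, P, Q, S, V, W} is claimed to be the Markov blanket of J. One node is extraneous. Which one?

The Markov blanket of a node is its parents, its children, and the other parents of its children.
J has parents D, F.
Children of J: V, W.
For each child, the remaining parents (spouses of J):
  V: —
  W: C, P, Q, S
MB(J) = {C, D, F, P, Q, S, V, W}.
B is neither a parent, child, nor co-parent of J, so it does not belong.

B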